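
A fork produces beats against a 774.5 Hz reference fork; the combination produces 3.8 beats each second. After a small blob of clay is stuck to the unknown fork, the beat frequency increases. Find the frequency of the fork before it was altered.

770.7 Hz

|f − 774.5| = 3.8, so the fork was at either 770.7 Hz or 778.3 Hz.
Adding mass to a fork lowers its frequency; the adjustment lowers the fork's frequency.
The beat rate rose, so the adjustment moved the fork further from 774.5 Hz — it was already below the reference.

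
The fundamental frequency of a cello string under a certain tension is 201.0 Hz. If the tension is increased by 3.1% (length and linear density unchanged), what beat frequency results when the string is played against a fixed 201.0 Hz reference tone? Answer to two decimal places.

For a string, f ∝ √T, so the new frequency is 201.0·√1.031 = 204.0917 Hz.
f_beat = |204.0917 − 201.0| = 3.09 Hz.

3.09 Hz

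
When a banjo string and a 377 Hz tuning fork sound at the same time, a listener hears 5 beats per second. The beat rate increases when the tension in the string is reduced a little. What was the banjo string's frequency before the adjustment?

372 Hz

|f − 377| = 5, so the banjo string was at either 372 Hz or 382 Hz.
Lower tension means lower frequency; the adjustment lowers the banjo string's frequency.
The beat rate rose, so the adjustment moved the banjo string further from 377 Hz — it was already below the reference.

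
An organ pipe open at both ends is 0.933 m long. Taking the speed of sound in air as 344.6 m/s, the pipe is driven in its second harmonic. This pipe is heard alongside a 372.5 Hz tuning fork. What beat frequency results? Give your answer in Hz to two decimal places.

Open pipe: f_n = n·v/(2L) = 2·344.6/(2·0.933) = 369.3462 Hz.
f_beat = |369.3462 − 372.5| = 3.15 Hz.

3.15 Hz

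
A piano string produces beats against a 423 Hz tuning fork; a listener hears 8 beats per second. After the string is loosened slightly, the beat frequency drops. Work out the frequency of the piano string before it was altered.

431 Hz

|f − 423| = 8, so the piano string was at either 415 Hz or 431 Hz.
Reducing tension lowers a string's frequency; the adjustment lowers the piano string's frequency.
The beat rate fell, so the adjustment moved the piano string toward 423 Hz — it must have started above the reference.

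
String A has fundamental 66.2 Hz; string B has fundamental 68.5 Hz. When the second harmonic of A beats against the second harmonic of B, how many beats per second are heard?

4.6 Hz

Second harmonic of the first: 2·66.2 = 132.4 Hz.
Second harmonic of the second: 2·68.5 = 137.0 Hz.
f_beat = |132.4 − 137.0| = 4.6 Hz.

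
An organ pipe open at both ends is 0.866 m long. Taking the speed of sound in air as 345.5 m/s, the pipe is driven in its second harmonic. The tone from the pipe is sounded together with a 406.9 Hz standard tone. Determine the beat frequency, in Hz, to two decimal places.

Open pipe: f_n = n·v/(2L) = 2·345.5/(2·0.866) = 398.9607 Hz.
f_beat = |398.9607 − 406.9| = 7.94 Hz.

7.94 Hz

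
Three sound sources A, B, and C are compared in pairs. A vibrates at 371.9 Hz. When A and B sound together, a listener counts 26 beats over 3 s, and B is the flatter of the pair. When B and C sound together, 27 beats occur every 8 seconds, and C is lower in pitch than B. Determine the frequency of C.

359.8583 Hz

A–B: Beat frequency = 26/3 = 8.6667 Hz.
B is below A, so f_B = 371.9 − 8.6667 = 363.2333 Hz.
B–C: Beat frequency = 27/8 = 3.375 Hz.
C is below B, so f_C = 363.2333 − 3.375 = 359.8583 Hz.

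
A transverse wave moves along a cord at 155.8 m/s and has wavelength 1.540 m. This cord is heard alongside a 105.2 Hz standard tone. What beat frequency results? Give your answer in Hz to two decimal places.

4.03 Hz

Source frequency f = v/λ = 155.8/1.540 = 101.1688 Hz.
f_beat = |101.1688 − 105.2| = 4.03 Hz.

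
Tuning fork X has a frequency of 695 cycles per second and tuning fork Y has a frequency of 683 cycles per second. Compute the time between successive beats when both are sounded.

f_beat = |695 − 683| = 12 Hz.
Beat period T = 1 / f_beat = 1 / 12 s.

0.083 s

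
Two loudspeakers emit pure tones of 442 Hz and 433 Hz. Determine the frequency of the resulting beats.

9 Hz

The beat frequency equals the magnitude of the frequency difference.
|442 − 433| = 9 Hz.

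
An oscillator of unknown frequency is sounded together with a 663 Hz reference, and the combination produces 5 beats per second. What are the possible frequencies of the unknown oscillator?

|f − 663| = 5, so f = 663 ± 5.

658 Hz or 668 Hz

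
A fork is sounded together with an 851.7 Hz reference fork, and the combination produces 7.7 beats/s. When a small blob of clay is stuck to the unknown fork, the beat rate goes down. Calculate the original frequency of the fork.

|f − 851.7| = 7.7, so the fork was at either 844 Hz or 859.4 Hz.
Adding mass to a fork lowers its frequency; the adjustment lowers the fork's frequency.
The beat rate fell, so the adjustment moved the fork toward 851.7 Hz — it must have started above the reference.

859.4 Hz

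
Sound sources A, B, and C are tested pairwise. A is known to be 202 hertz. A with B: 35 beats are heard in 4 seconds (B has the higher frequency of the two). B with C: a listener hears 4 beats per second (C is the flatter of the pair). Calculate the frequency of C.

206.75 Hz

A–B: Beat frequency = 35/4 = 8.75 Hz.
B is above A, so f_B = 202 + 8.75 = 210.75 Hz.
C is below B, so f_C = 210.75 − 4 = 206.75 Hz.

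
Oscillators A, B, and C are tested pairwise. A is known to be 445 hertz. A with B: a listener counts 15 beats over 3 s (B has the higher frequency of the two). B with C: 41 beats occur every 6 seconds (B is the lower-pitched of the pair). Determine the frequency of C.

456.8333 Hz

A–B: Beat frequency = 15/3 = 5 Hz.
B is above A, so f_B = 445 + 5 = 450 Hz.
B–C: Beat frequency = 41/6 = 6.8333 Hz.
C is above B, so f_C = 450 + 6.8333 = 456.8333 Hz.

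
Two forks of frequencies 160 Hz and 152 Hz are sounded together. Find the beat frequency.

f_beat = |f₁ − f₂|.
|160 − 152| = 8 Hz.

8 Hz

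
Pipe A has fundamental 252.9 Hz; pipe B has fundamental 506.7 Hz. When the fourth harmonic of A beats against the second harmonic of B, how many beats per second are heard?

1.8 Hz

Fourth harmonic of the first: 4·252.9 = 1011.6 Hz.
Second harmonic of the second: 2·506.7 = 1013.4 Hz.
f_beat = |1011.6 − 1013.4| = 1.8 Hz.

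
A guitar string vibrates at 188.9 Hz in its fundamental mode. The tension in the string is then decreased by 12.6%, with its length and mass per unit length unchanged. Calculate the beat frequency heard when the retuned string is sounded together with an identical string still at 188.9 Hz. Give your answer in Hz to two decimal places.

For a string, f ∝ √T, so the new frequency is 188.9·√0.874 = 176.5988 Hz.
f_beat = |176.5988 − 188.9| = 12.30 Hz.

12.30 Hz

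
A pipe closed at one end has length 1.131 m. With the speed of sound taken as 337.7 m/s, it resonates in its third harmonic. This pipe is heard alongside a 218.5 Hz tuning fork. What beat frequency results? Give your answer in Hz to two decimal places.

5.44 Hz

Closed pipe (odd harmonics): f_n = n·v/(4L) = 3·337.7/(4·1.131) = 223.9390 Hz.
f_beat = |223.9390 − 218.5| = 5.44 Hz.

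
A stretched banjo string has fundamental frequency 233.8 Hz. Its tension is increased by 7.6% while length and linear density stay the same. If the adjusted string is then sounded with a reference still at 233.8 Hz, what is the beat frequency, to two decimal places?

For a string, f ∝ √T, so the new frequency is 233.8·√1.076 = 242.5217 Hz.
f_beat = |242.5217 − 233.8| = 8.72 Hz.

8.72 Hz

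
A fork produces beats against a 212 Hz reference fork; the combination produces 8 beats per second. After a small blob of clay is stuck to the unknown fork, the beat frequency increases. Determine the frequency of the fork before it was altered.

204 Hz

|f − 212| = 8, so the fork was at either 204 Hz or 220 Hz.
Adding mass to a fork lowers its frequency; the adjustment lowers the fork's frequency.
The beat rate rose, so the adjustment moved the fork further from 212 Hz — it was already below the reference.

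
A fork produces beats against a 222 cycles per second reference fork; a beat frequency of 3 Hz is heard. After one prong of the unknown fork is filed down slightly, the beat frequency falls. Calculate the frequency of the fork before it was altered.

219 Hz

|f − 222| = 3, so the fork was at either 219 Hz or 225 Hz.
Filing a prong removes mass and raises the fork's frequency; the adjustment raises the fork's frequency.
The beat rate fell, so the adjustment moved the fork toward 222 Hz — it must have started below the reference.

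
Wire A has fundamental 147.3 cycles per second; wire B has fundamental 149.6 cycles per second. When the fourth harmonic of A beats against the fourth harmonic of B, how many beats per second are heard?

Fourth harmonic of the first: 4·147.3 = 589.2 Hz.
Fourth harmonic of the second: 4·149.6 = 598.4 Hz.
f_beat = |589.2 − 598.4| = 9.2 Hz.

9.2 Hz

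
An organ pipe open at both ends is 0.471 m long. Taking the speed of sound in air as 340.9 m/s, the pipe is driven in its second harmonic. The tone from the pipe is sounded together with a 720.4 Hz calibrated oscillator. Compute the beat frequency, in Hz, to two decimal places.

3.38 Hz

Open pipe: f_n = n·v/(2L) = 2·340.9/(2·0.471) = 723.7792 Hz.
f_beat = |723.7792 − 720.4| = 3.38 Hz.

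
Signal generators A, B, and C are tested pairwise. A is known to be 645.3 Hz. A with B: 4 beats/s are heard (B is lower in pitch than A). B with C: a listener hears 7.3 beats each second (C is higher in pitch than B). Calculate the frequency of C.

648.6 Hz

B is below A, so f_B = 645.3 − 4 = 641.3 Hz.
C is above B, so f_C = 641.3 + 7.3 = 648.6 Hz.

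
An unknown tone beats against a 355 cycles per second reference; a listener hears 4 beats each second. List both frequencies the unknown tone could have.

351 Hz or 359 Hz

|f − 355| = 4, so f = 355 ± 4.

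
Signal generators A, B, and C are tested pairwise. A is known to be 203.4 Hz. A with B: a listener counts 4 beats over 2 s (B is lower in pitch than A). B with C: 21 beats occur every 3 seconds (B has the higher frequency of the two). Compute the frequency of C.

194.4 Hz

A–B: Beat frequency = 4/2 = 2 Hz.
B is below A, so f_B = 203.4 − 2 = 201.4 Hz.
B–C: Beat frequency = 21/3 = 7 Hz.
C is below B, so f_C = 201.4 − 7 = 194.4 Hz.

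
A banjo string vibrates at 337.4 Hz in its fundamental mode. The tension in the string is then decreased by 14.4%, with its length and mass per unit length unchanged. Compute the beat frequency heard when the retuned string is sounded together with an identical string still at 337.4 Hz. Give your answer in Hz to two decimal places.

For a string, f ∝ √T, so the new frequency is 337.4·√0.856 = 312.1634 Hz.
f_beat = |312.1634 − 337.4| = 25.24 Hz.

25.24 Hz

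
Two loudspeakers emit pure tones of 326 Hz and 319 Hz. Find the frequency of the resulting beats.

The beat frequency equals the magnitude of the frequency difference.
|326 − 319| = 7 Hz.

7 Hz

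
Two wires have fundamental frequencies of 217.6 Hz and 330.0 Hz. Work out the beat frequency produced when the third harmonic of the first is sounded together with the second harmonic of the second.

Third harmonic of the first: 3·217.6 = 652.8 Hz.
Second harmonic of the second: 2·330.0 = 660.0 Hz.
f_beat = |652.8 − 660.0| = 7.2 Hz.

7.2 Hz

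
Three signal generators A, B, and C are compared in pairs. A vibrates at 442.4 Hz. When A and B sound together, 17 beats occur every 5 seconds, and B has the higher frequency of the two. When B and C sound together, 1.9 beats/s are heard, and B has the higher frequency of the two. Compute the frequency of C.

A–B: Beat frequency = 17/5 = 3.4 Hz.
B is above A, so f_B = 442.4 + 3.4 = 445.8 Hz.
C is below B, so f_C = 445.8 − 1.9 = 443.9 Hz.

443.9 Hz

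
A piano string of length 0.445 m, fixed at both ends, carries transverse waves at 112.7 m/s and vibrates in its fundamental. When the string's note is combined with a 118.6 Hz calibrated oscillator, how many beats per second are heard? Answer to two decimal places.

8.03 Hz

For a string fixed at both ends, f_n = n·v/(2L) = 1·112.7/(2·0.445) = 126.6292 Hz.
f_beat = |126.6292 − 118.6| = 8.03 Hz.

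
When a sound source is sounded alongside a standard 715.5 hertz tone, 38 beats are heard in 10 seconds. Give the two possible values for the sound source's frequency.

711.7 Hz or 719.3 Hz

Beat frequency = 38/10 = 3.8 Hz.
|f − 715.5| = 3.8, so f = 715.5 ± 3.8.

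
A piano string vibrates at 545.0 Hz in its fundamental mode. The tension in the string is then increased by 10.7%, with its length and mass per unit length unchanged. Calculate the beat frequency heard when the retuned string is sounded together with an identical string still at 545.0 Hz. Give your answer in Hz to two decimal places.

For a string, f ∝ √T, so the new frequency is 545.0·√1.107 = 573.4167 Hz.
f_beat = |573.4167 − 545.0| = 28.42 Hz.

28.42 Hz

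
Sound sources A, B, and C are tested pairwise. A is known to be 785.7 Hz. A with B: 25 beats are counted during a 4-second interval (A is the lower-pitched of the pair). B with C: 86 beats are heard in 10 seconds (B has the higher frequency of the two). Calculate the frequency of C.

783.35 Hz

A–B: Beat frequency = 25/4 = 6.25 Hz.
B is above A, so f_B = 785.7 + 6.25 = 791.95 Hz.
B–C: Beat frequency = 86/10 = 8.6 Hz.
C is below B, so f_C = 791.95 − 8.6 = 783.35 Hz.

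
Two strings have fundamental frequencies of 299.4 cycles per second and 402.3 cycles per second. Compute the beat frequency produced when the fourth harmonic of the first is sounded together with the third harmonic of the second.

9.3 Hz

Fourth harmonic of the first: 4·299.4 = 1197.6 Hz.
Third harmonic of the second: 3·402.3 = 1206.9 Hz.
f_beat = |1197.6 − 1206.9| = 9.3 Hz.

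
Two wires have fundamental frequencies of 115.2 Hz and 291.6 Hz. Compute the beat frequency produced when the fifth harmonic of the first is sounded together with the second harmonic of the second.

Fifth harmonic of the first: 5·115.2 = 576.0 Hz.
Second harmonic of the second: 2·291.6 = 583.2 Hz.
f_beat = |576.0 − 583.2| = 7.2 Hz.

7.2 Hz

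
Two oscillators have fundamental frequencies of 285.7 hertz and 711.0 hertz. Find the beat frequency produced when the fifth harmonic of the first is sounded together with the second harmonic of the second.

Fifth harmonic of the first: 5·285.7 = 1428.5 Hz.
Second harmonic of the second: 2·711.0 = 1422.0 Hz.
f_beat = |1428.5 − 1422.0| = 6.5 Hz.

6.5 Hz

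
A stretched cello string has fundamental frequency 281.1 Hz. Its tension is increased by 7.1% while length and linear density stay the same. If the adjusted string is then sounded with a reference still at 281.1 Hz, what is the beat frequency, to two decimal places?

9.81 Hz

For a string, f ∝ √T, so the new frequency is 281.1·√1.071 = 290.9079 Hz.
f_beat = |290.9079 − 281.1| = 9.81 Hz.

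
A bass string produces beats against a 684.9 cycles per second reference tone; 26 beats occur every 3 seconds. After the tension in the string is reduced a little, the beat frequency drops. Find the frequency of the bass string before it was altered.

Beat frequency = 26/3 = 8.6667 Hz.
|f − 684.9| = 8.6667, so the bass string was at either 676.2333 Hz or 693.5667 Hz.
Lower tension means lower frequency; the adjustment lowers the bass string's frequency.
The beat rate fell, so the adjustment moved the bass string toward 684.9 Hz — it must have started above the reference.

693.5667 Hz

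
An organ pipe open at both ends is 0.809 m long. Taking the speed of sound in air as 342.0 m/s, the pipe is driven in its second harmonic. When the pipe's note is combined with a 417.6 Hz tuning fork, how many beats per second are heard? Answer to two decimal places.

5.14 Hz

Open pipe: f_n = n·v/(2L) = 2·342.0/(2·0.809) = 422.7441 Hz.
f_beat = |422.7441 − 417.6| = 5.14 Hz.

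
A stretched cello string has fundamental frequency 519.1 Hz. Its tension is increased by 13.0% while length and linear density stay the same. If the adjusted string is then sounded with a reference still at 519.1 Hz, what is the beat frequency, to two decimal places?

For a string, f ∝ √T, so the new frequency is 519.1·√1.130 = 551.8109 Hz.
f_beat = |551.8109 − 519.1| = 32.71 Hz.

32.71 Hz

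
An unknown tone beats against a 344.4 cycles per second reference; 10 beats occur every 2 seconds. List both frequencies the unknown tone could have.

Beat frequency = 10/2 = 5 Hz.
|f − 344.4| = 5, so f = 344.4 ± 5.

339.4 Hz or 349.4 Hz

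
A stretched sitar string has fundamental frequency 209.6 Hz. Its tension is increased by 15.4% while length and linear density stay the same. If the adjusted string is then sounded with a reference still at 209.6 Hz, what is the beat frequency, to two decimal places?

15.56 Hz

For a string, f ∝ √T, so the new frequency is 209.6·√1.154 = 225.1615 Hz.
f_beat = |225.1615 − 209.6| = 15.56 Hz.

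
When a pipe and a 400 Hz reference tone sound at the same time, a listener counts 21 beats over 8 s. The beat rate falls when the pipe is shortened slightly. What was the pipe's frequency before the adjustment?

397.375 Hz

Beat frequency = 21/8 = 2.625 Hz.
|f − 400| = 2.625, so the pipe was at either 397.375 Hz or 402.625 Hz.
A shorter pipe has a higher fundamental; the adjustment raises the pipe's frequency.
The beat rate fell, so the adjustment moved the pipe toward 400 Hz — it must have started below the reference.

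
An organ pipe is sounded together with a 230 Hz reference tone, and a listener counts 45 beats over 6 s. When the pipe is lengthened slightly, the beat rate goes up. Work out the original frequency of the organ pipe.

222.5 Hz

Beat frequency = 45/6 = 7.5 Hz.
|f − 230| = 7.5, so the organ pipe was at either 222.5 Hz or 237.5 Hz.
A longer pipe has a lower fundamental; the adjustment lowers the organ pipe's frequency.
The beat rate rose, so the adjustment moved the organ pipe further from 230 Hz — it was already below the reference.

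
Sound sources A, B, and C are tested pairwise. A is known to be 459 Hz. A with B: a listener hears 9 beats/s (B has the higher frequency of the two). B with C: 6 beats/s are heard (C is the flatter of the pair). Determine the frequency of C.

B is above A, so f_B = 459 + 9 = 468 Hz.
C is below B, so f_C = 468 − 6 = 462 Hz.

462 Hz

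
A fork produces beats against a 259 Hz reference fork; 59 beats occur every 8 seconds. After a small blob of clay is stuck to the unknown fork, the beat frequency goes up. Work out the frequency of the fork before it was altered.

Beat frequency = 59/8 = 7.375 Hz.
|f − 259| = 7.375, so the fork was at either 251.625 Hz or 266.375 Hz.
Adding mass to a fork lowers its frequency; the adjustment lowers the fork's frequency.
The beat rate rose, so the adjustment moved the fork further from 259 Hz — it was already below the reference.

251.625 Hz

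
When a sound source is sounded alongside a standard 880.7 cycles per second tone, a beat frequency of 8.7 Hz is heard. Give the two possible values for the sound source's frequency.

872 Hz or 889.4 Hz

|f − 880.7| = 8.7, so f = 880.7 ± 8.7.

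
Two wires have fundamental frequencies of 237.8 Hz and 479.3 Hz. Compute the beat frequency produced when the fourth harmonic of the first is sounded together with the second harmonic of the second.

7.4 Hz

Fourth harmonic of the first: 4·237.8 = 951.2 Hz.
Second harmonic of the second: 2·479.3 = 958.6 Hz.
f_beat = |951.2 − 958.6| = 7.4 Hz.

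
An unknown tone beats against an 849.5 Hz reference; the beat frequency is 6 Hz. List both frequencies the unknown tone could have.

|f − 849.5| = 6, so f = 849.5 ± 6.

843.5 Hz or 855.5 Hz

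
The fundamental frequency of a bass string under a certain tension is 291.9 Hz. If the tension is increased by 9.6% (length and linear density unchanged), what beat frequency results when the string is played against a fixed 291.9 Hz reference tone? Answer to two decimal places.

13.69 Hz

For a string, f ∝ √T, so the new frequency is 291.9·√1.096 = 305.5902 Hz.
f_beat = |305.5902 − 291.9| = 13.69 Hz.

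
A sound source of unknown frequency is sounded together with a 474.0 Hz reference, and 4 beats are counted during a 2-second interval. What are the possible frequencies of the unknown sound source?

Beat frequency = 4/2 = 2 Hz.
|f − 474.0| = 2, so f = 474.0 ± 2.

472 Hz or 476 Hz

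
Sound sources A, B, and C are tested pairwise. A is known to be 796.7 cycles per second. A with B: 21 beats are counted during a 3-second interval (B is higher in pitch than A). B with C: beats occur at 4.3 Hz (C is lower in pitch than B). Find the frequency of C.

A–B: Beat frequency = 21/3 = 7 Hz.
B is above A, so f_B = 796.7 + 7 = 803.7 Hz.
C is below B, so f_C = 803.7 − 4.3 = 799.4 Hz.

799.4 Hz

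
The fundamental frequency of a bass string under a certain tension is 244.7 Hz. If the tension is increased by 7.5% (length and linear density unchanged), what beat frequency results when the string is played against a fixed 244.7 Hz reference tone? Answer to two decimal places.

For a string, f ∝ √T, so the new frequency is 244.7·√1.075 = 253.7104 Hz.
f_beat = |253.7104 − 244.7| = 9.01 Hz.

9.01 Hz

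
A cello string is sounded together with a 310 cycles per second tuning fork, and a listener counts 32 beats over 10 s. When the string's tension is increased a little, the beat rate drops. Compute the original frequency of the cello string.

306.8 Hz

Beat frequency = 32/10 = 3.2 Hz.
|f − 310| = 3.2, so the cello string was at either 306.8 Hz or 313.2 Hz.
Higher tension means higher frequency; the adjustment raises the cello string's frequency.
The beat rate fell, so the adjustment moved the cello string toward 310 Hz — it must have started below the reference.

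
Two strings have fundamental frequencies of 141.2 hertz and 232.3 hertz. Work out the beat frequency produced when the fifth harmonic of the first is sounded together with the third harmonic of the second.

Fifth harmonic of the first: 5·141.2 = 706.0 Hz.
Third harmonic of the second: 3·232.3 = 696.9 Hz.
f_beat = |706.0 − 696.9| = 9.1 Hz.

9.1 Hz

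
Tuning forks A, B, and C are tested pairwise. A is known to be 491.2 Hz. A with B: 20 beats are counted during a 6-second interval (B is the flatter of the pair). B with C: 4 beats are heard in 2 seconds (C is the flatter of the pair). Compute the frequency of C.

A–B: Beat frequency = 20/6 = 3.3333 Hz.
B is below A, so f_B = 491.2 − 3.3333 = 487.8667 Hz.
B–C: Beat frequency = 4/2 = 2 Hz.
C is below B, so f_C = 487.8667 − 2 = 485.8667 Hz.

485.8667 Hz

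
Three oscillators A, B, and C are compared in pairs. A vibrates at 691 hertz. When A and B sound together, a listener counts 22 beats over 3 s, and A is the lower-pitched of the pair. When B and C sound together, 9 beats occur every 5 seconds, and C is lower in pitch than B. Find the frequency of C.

696.5333 Hz

A–B: Beat frequency = 22/3 = 7.3333 Hz.
B is above A, so f_B = 691 + 7.3333 = 698.3333 Hz.
B–C: Beat frequency = 9/5 = 1.8 Hz.
C is below B, so f_C = 698.3333 − 1.8 = 696.5333 Hz.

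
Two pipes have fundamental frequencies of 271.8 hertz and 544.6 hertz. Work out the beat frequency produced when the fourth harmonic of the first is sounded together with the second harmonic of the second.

Fourth harmonic of the first: 4·271.8 = 1087.2 Hz.
Second harmonic of the second: 2·544.6 = 1089.2 Hz.
f_beat = |1087.2 − 1089.2| = 2.0 Hz.

2.0 Hz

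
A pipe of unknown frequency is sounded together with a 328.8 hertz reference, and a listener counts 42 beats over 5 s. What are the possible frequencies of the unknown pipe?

320.4 Hz or 337.2 Hz

Beat frequency = 42/5 = 8.4 Hz.
|f − 328.8| = 8.4, so f = 328.8 ± 8.4.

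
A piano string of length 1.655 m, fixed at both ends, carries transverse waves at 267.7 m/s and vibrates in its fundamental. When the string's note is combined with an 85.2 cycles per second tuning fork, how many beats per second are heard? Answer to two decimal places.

4.32 Hz

For a string fixed at both ends, f_n = n·v/(2L) = 1·267.7/(2·1.655) = 80.8761 Hz.
f_beat = |80.8761 − 85.2| = 4.32 Hz.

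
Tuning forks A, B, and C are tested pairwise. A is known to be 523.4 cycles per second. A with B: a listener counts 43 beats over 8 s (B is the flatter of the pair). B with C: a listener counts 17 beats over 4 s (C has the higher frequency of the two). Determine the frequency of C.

A–B: Beat frequency = 43/8 = 5.375 Hz.
B is below A, so f_B = 523.4 − 5.375 = 518.025 Hz.
B–C: Beat frequency = 17/4 = 4.25 Hz.
C is above B, so f_C = 518.025 + 4.25 = 522.275 Hz.

522.275 Hz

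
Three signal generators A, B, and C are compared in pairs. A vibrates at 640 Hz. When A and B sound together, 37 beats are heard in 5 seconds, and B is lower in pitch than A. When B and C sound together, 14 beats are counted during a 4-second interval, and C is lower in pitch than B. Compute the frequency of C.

629.1 Hz

A–B: Beat frequency = 37/5 = 7.4 Hz.
B is below A, so f_B = 640 − 7.4 = 632.6 Hz.
B–C: Beat frequency = 14/4 = 3.5 Hz.
C is below B, so f_C = 632.6 − 3.5 = 629.1 Hz.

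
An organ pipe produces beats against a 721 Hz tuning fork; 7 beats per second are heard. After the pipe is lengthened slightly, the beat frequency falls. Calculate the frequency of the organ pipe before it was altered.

728 Hz

|f − 721| = 7, so the organ pipe was at either 714 Hz or 728 Hz.
A longer pipe has a lower fundamental; the adjustment lowers the organ pipe's frequency.
The beat rate fell, so the adjustment moved the organ pipe toward 721 Hz — it must have started above the reference.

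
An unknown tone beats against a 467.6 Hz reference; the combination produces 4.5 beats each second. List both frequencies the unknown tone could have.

463.1 Hz or 472.1 Hz

|f − 467.6| = 4.5, so f = 467.6 ± 4.5.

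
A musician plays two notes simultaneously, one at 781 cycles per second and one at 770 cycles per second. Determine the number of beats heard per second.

11 Hz

The beat frequency equals the magnitude of the frequency difference.
|781 − 770| = 11 Hz.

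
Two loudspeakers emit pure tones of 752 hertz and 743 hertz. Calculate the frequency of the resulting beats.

f_beat = |f₁ − f₂|.
|752 − 743| = 9 Hz.

9 Hz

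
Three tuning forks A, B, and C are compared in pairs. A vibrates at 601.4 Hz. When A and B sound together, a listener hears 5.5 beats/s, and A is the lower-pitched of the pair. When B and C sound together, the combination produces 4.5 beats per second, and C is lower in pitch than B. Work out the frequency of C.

602.4 Hz

B is above A, so f_B = 601.4 + 5.5 = 606.9 Hz.
C is below B, so f_C = 606.9 − 4.5 = 602.4 Hz.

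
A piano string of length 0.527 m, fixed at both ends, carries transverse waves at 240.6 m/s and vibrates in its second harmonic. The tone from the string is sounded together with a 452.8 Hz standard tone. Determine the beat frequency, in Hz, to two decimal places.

For a string fixed at both ends, f_n = n·v/(2L) = 2·240.6/(2·0.527) = 456.5465 Hz.
f_beat = |456.5465 − 452.8| = 3.75 Hz.

3.75 Hz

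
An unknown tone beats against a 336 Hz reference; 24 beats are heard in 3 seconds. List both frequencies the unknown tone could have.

Beat frequency = 24/3 = 8 Hz.
|f − 336| = 8, so f = 336 ± 8.

328 Hz or 344 Hz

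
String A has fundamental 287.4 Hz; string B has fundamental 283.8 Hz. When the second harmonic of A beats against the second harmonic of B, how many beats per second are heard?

Second harmonic of the first: 2·287.4 = 574.8 Hz.
Second harmonic of the second: 2·283.8 = 567.6 Hz.
f_beat = |574.8 − 567.6| = 7.2 Hz.

7.2 Hz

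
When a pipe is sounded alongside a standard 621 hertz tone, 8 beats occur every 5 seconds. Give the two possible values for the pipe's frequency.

Beat frequency = 8/5 = 1.6 Hz.
|f − 621| = 1.6, so f = 621 ± 1.6.

619.4 Hz or 622.6 Hz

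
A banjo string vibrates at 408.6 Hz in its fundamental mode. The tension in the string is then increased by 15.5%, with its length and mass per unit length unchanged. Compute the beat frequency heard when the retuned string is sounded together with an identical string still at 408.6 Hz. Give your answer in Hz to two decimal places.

30.53 Hz

For a string, f ∝ √T, so the new frequency is 408.6·√1.155 = 439.1262 Hz.
f_beat = |439.1262 − 408.6| = 30.53 Hz.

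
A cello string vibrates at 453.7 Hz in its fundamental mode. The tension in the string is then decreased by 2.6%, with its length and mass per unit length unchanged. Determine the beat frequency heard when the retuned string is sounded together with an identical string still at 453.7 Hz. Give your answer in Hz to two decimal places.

5.94 Hz

For a string, f ∝ √T, so the new frequency is 453.7·√0.974 = 447.7631 Hz.
f_beat = |447.7631 − 453.7| = 5.94 Hz.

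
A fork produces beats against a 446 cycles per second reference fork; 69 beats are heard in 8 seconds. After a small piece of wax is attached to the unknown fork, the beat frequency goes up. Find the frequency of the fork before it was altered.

Beat frequency = 69/8 = 8.625 Hz.
|f − 446| = 8.625, so the fork was at either 437.375 Hz or 454.625 Hz.
Loading a fork with wax lowers its frequency; the adjustment lowers the fork's frequency.
The beat rate rose, so the adjustment moved the fork further from 446 Hz — it was already below the reference.

437.375 Hz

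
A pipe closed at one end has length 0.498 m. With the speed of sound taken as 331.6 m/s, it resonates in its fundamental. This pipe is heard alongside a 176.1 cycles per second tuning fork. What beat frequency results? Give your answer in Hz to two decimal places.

Closed pipe (odd harmonics): f_n = n·v/(4L) = 1·331.6/(4·0.498) = 166.4659 Hz.
f_beat = |166.4659 − 176.1| = 9.63 Hz.

9.63 Hz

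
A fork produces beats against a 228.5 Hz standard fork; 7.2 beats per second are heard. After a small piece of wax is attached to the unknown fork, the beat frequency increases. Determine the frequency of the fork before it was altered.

221.3 Hz

|f − 228.5| = 7.2, so the fork was at either 221.3 Hz or 235.7 Hz.
Loading a fork with wax lowers its frequency; the adjustment lowers the fork's frequency.
The beat rate rose, so the adjustment moved the fork further from 228.5 Hz — it was already below the reference.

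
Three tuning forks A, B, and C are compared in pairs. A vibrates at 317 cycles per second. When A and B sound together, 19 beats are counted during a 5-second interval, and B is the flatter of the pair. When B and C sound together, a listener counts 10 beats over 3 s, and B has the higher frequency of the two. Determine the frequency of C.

309.8667 Hz

A–B: Beat frequency = 19/5 = 3.8 Hz.
B is below A, so f_B = 317 − 3.8 = 313.2 Hz.
B–C: Beat frequency = 10/3 = 3.3333 Hz.
C is below B, so f_C = 313.2 − 3.3333 = 309.8667 Hz.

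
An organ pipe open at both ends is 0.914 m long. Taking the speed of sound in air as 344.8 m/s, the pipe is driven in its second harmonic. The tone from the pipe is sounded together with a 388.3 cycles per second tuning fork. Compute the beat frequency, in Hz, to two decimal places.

Open pipe: f_n = n·v/(2L) = 2·344.8/(2·0.914) = 377.2429 Hz.
f_beat = |377.2429 − 388.3| = 11.06 Hz.

11.06 Hz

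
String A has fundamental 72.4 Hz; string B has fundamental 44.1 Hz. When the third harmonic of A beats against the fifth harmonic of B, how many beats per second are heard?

3.3 Hz

Third harmonic of the first: 3·72.4 = 217.2 Hz.
Fifth harmonic of the second: 5·44.1 = 220.5 Hz.
f_beat = |217.2 − 220.5| = 3.3 Hz.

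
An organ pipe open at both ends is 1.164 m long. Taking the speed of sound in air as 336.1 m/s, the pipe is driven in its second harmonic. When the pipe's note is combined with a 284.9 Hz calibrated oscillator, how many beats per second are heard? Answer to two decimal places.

3.85 Hz

Open pipe: f_n = n·v/(2L) = 2·336.1/(2·1.164) = 288.7457 Hz.
f_beat = |288.7457 − 284.9| = 3.85 Hz.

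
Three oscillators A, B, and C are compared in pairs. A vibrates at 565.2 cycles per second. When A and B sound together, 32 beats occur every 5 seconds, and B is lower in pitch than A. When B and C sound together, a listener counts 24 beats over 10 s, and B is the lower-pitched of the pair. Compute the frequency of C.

A–B: Beat frequency = 32/5 = 6.4 Hz.
B is below A, so f_B = 565.2 − 6.4 = 558.8 Hz.
B–C: Beat frequency = 24/10 = 2.4 Hz.
C is above B, so f_C = 558.8 + 2.4 = 561.2 Hz.

561.2 Hz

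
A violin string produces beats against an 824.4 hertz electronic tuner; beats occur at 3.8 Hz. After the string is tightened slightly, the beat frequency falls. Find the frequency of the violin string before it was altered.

820.6 Hz

|f − 824.4| = 3.8, so the violin string was at either 820.6 Hz or 828.2 Hz.
Increasing tension raises a string's frequency; the adjustment raises the violin string's frequency.
The beat rate fell, so the adjustment moved the violin string toward 824.4 Hz — it must have started below the reference.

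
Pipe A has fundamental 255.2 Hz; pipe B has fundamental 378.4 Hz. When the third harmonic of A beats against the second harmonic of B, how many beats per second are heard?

Third harmonic of the first: 3·255.2 = 765.6 Hz.
Second harmonic of the second: 2·378.4 = 756.8 Hz.
f_beat = |765.6 − 756.8| = 8.8 Hz.

8.8 Hz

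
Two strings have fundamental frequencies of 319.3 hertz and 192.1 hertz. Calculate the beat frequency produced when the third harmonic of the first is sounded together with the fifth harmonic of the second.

Third harmonic of the first: 3·319.3 = 957.9 Hz.
Fifth harmonic of the second: 5·192.1 = 960.5 Hz.
f_beat = |957.9 − 960.5| = 2.6 Hz.

2.6 Hz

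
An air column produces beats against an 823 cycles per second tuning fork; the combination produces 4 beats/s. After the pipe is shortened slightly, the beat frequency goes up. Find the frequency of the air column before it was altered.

|f − 823| = 4, so the air column was at either 819 Hz or 827 Hz.
A shorter pipe has a higher fundamental; the adjustment raises the air column's frequency.
The beat rate rose, so the adjustment moved the air column further from 823 Hz — it was already above the reference.

827 Hz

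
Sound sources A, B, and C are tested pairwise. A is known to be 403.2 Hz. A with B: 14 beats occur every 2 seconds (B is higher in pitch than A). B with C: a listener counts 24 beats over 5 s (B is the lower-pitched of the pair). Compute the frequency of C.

A–B: Beat frequency = 14/2 = 7 Hz.
B is above A, so f_B = 403.2 + 7 = 410.2 Hz.
B–C: Beat frequency = 24/5 = 4.8 Hz.
C is above B, so f_C = 410.2 + 4.8 = 415 Hz.

415 Hz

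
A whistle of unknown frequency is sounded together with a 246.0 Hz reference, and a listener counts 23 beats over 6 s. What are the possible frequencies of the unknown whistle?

242.1667 Hz or 249.8333 Hz

Beat frequency = 23/6 = 3.8333 Hz.
|f − 246.0| = 3.8333, so f = 246.0 ± 3.8333.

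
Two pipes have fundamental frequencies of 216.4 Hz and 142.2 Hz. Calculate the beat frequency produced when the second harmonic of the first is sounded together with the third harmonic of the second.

6.2 Hz

Second harmonic of the first: 2·216.4 = 432.8 Hz.
Third harmonic of the second: 3·142.2 = 426.6 Hz.
f_beat = |432.8 − 426.6| = 6.2 Hz.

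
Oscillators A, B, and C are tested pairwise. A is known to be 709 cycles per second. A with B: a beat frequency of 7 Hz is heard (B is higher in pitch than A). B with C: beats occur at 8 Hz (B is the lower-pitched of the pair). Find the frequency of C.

B is above A, so f_B = 709 + 7 = 716 Hz.
C is above B, so f_C = 716 + 8 = 724 Hz.

724 Hz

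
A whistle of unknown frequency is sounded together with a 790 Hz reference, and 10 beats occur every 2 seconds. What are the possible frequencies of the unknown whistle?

785 Hz or 795 Hz

Beat frequency = 10/2 = 5 Hz.
|f − 790| = 5, so f = 790 ± 5.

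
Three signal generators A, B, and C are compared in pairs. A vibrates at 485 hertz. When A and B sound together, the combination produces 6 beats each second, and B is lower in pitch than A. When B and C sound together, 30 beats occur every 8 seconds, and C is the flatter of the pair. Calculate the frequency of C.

475.25 Hz

B is below A, so f_B = 485 − 6 = 479 Hz.
B–C: Beat frequency = 30/8 = 3.75 Hz.
C is below B, so f_C = 479 − 3.75 = 475.25 Hz.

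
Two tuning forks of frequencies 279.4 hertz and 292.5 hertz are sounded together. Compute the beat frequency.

13.1 Hz

Beats arise from superposition of two nearby frequencies; the beat rate is |f₁ − f₂|.
|279.4 − 292.5| = 13.1 Hz.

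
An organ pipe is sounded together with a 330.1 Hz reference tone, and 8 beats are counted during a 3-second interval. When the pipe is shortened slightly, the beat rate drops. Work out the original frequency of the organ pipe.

Beat frequency = 8/3 = 2.6667 Hz.
|f − 330.1| = 2.6667, so the organ pipe was at either 327.4333 Hz or 332.7667 Hz.
A shorter pipe has a higher fundamental; the adjustment raises the organ pipe's frequency.
The beat rate fell, so the adjustment moved the organ pipe toward 330.1 Hz — it must have started below the reference.

327.4333 Hz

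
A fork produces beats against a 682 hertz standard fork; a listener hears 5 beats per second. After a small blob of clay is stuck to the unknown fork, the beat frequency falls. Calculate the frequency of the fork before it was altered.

687 Hz

|f − 682| = 5, so the fork was at either 677 Hz or 687 Hz.
Adding mass to a fork lowers its frequency; the adjustment lowers the fork's frequency.
The beat rate fell, so the adjustment moved the fork toward 682 Hz — it must have started above the reference.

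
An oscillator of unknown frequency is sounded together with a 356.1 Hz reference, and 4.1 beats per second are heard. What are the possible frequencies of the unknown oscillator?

352 Hz or 360.2 Hz

|f − 356.1| = 4.1, so f = 356.1 ± 4.1.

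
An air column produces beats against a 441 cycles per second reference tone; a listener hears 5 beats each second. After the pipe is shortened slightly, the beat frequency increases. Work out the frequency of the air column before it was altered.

446 Hz

|f − 441| = 5, so the air column was at either 436 Hz or 446 Hz.
A shorter pipe has a higher fundamental; the adjustment raises the air column's frequency.
The beat rate rose, so the adjustment moved the air column further from 441 Hz — it was already above the reference.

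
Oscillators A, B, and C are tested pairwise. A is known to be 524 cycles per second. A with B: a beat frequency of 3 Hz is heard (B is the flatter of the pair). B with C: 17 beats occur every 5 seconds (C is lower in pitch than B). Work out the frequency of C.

517.6 Hz

B is below A, so f_B = 524 − 3 = 521 Hz.
B–C: Beat frequency = 17/5 = 3.4 Hz.
C is below B, so f_C = 521 − 3.4 = 517.6 Hz.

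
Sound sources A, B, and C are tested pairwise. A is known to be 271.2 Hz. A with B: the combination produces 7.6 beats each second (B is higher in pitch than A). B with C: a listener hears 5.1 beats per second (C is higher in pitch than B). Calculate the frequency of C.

B is above A, so f_B = 271.2 + 7.6 = 278.8 Hz.
C is above B, so f_C = 278.8 + 5.1 = 283.9 Hz.

283.9 Hz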